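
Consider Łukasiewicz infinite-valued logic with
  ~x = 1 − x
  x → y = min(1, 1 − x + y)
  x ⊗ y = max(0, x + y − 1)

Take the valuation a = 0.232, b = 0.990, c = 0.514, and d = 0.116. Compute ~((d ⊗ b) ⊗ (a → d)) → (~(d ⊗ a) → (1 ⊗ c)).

0.514

d ⊗ b = max(0, 0.116 + 0.990 − 1) = max(0, 0.106) = 0.106
a → d = min(1, 1 − 0.232 + 0.116) = min(1, 0.884) = 0.884
(d ⊗ b) ⊗ (a → d) = max(0, 0.106 + 0.884 − 1) = max(0, -0.010) = 0.000
~((d ⊗ b) ⊗ (a → d)) = 1 − 0.000 = 1.000
d ⊗ a = max(0, 0.116 + 0.232 − 1) = max(0, -0.652) = 0.000
~(d ⊗ a) = 1 − 0.000 = 1.000
1 ⊗ c = max(0, 1.000 + 0.514 − 1) = max(0, 0.514) = 0.514
~(d ⊗ a) → (1 ⊗ c) = min(1, 1 − 1.000 + 0.514) = min(1, 0.514) = 0.514
~((d ⊗ b) ⊗ (a → d)) → (~(d ⊗ a) → (1 ⊗ c)) = min(1, 1 − 1.000 + 0.514) = min(1, 0.514) = 0.514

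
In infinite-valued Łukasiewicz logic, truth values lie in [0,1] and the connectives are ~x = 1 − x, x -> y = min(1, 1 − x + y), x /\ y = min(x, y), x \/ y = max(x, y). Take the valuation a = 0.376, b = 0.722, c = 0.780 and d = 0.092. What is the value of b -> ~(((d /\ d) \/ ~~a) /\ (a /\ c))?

0.902

d /\ d = min(0.092, 0.092) = 0.092
~a = 1 − 0.376 = 0.624
~~a = 1 − 0.624 = 0.376
(d /\ d) \/ ~~a = max(0.092, 0.376) = 0.376
a /\ c = min(0.376, 0.780) = 0.376
((d /\ d) \/ ~~a) /\ (a /\ c) = min(0.376, 0.376) = 0.376
~(((d /\ d) \/ ~~a) /\ (a /\ c)) = 1 − 0.376 = 0.624
b -> ~(((d /\ d) \/ ~~a) /\ (a /\ c)) = min(1, 1 − 0.722 + 0.624) = min(1, 0.902) = 0.902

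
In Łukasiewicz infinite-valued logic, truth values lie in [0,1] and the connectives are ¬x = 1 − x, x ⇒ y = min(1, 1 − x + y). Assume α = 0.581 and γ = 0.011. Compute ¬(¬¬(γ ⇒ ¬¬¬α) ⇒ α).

0.419

¬α = 1 − 0.581 = 0.419
¬¬α = 1 − 0.419 = 0.581
¬¬¬α = 1 − 0.581 = 0.419
γ ⇒ ¬¬¬α = min(1, 1 − 0.011 + 0.419) = min(1, 1.408) = 1.000
¬(γ ⇒ ¬¬¬α) = 1 − 1.000 = 0.000
¬¬(γ ⇒ ¬¬¬α) = 1 − 0.000 = 1.000
¬¬(γ ⇒ ¬¬¬α) ⇒ α = min(1, 1 − 1.000 + 0.581) = min(1, 0.581) = 0.581
¬(¬¬(γ ⇒ ¬¬¬α) ⇒ α) = 1 − 0.581 = 0.419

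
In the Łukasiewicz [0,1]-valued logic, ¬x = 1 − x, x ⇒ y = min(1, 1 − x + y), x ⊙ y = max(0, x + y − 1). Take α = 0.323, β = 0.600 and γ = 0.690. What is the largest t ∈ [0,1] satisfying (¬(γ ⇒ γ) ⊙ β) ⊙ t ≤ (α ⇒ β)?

γ ⇒ γ = min(1, 1 − 0.690 + 0.690) = min(1, 1.000) = 1.000
¬(γ ⇒ γ) = 1 − 1.000 = 0.000
¬(γ ⇒ γ) ⊙ β = max(0, 0.000 + 0.600 − 1) = max(0, -0.400) = 0.000
So the left factor is ¬(γ ⇒ γ) ⊙ β = 0.000.
α ⇒ β = min(1, 1 − 0.323 + 0.600) = min(1, 1.277) = 1.000
So the right-hand bound is α ⇒ β = 1.000.
The residuum of the Łukasiewicz t-norm gives the supremum: min(1, 1 − 0.000 + 1.000).
1 − 0.000 + 1.000 = 2.000, so t = min(1, 2.000) = 1.000.
Check: 0.000 ⊙ 1.000 = max(0, 0.000) = 0.000 ≤ 1.000.

1.000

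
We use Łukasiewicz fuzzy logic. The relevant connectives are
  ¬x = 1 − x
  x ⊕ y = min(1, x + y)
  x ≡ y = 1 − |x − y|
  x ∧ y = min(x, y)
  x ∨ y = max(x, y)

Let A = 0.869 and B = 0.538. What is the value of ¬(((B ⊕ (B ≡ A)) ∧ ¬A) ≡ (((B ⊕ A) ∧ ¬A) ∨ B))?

0.407

B ≡ A = 1 − |0.538 − 0.869| = 1 − 0.331 = 0.669
B ⊕ (B ≡ A) = min(1, 0.538 + 0.669) = min(1, 1.207) = 1.000
¬A = 1 − 0.869 = 0.131
(B ⊕ (B ≡ A)) ∧ ¬A = min(1.000, 0.131) = 0.131
B ⊕ A = min(1, 0.538 + 0.869) = min(1, 1.407) = 1.000
(B ⊕ A) ∧ ¬A = min(1.000, 0.131) = 0.131
((B ⊕ A) ∧ ¬A) ∨ B = max(0.131, 0.538) = 0.538
((B ⊕ (B ≡ A)) ∧ ¬A) ≡ (((B ⊕ A) ∧ ¬A) ∨ B) = 1 − |0.131 − 0.538| = 1 − 0.407 = 0.593
¬(((B ⊕ (B ≡ A)) ∧ ¬A) ≡ (((B ⊕ A) ∧ ¬A) ∨ B)) = 1 − 0.593 = 0.407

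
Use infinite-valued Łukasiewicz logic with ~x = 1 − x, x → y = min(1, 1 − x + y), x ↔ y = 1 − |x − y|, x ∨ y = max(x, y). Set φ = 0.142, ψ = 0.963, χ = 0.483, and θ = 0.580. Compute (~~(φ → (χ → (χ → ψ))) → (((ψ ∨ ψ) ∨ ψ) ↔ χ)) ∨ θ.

0.580

χ → ψ = min(1, 1 − 0.483 + 0.963) = min(1, 1.480) = 1.000
χ → (χ → ψ) = min(1, 1 − 0.483 + 1.000) = min(1, 1.517) = 1.000
φ → (χ → (χ → ψ)) = min(1, 1 − 0.142 + 1.000) = min(1, 1.858) = 1.000
~(φ → (χ → (χ → ψ))) = 1 − 1.000 = 0.000
~~(φ → (χ → (χ → ψ))) = 1 − 0.000 = 1.000
ψ ∨ ψ = max(0.963, 0.963) = 0.963
(ψ ∨ ψ) ∨ ψ = max(0.963, 0.963) = 0.963
((ψ ∨ ψ) ∨ ψ) ↔ χ = 1 − |0.963 − 0.483| = 1 − 0.480 = 0.520
~~(φ → (χ → (χ → ψ))) → (((ψ ∨ ψ) ∨ ψ) ↔ χ) = min(1, 1 − 1.000 + 0.520) = min(1, 0.520) = 0.520
(~~(φ → (χ → (χ → ψ))) → (((ψ ∨ ψ) ∨ ψ) ↔ χ)) ∨ θ = max(0.520, 0.580) = 0.580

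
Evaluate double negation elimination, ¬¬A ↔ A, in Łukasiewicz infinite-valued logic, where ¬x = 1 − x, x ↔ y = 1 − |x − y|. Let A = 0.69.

1.00

¬A = 1 − 0.69 = 0.31
¬¬A = 1 − 0.31 = 0.69
¬¬A ↔ A = 1 − |0.69 − 0.69| = 1 − 0.00 = 1.00
(As expected: always 1 in Ł∞ since negation is involutive.)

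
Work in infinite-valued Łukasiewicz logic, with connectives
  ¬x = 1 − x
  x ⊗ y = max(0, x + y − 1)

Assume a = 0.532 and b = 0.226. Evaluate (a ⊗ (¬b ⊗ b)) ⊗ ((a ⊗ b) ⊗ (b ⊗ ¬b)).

¬b = 1 − 0.226 = 0.774
¬b ⊗ b = max(0, 0.774 + 0.226 − 1) = max(0, 0.000) = 0.000
a ⊗ (¬b ⊗ b) = max(0, 0.532 + 0.000 − 1) = max(0, -0.468) = 0.000
a ⊗ b = max(0, 0.532 + 0.226 − 1) = max(0, -0.242) = 0.000
b ⊗ ¬b = max(0, 0.226 + 0.774 − 1) = max(0, 0.000) = 0.000
(a ⊗ b) ⊗ (b ⊗ ¬b) = max(0, 0.000 + 0.000 − 1) = max(0, -1.000) = 0.000
(a ⊗ (¬b ⊗ b)) ⊗ ((a ⊗ b) ⊗ (b ⊗ ¬b)) = max(0, 0.000 + 0.000 − 1) = max(0, -1.000) = 0.000

0.000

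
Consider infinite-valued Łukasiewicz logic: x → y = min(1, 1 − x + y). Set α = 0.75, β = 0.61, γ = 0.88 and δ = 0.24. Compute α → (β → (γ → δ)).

1.00

γ → δ = min(1, 1 − 0.88 + 0.24) = min(1, 0.36) = 0.36
β → (γ → δ) = min(1, 1 − 0.61 + 0.36) = min(1, 0.75) = 0.75
α → (β → (γ → δ)) = min(1, 1 − 0.75 + 0.75) = min(1, 1.00) = 1.00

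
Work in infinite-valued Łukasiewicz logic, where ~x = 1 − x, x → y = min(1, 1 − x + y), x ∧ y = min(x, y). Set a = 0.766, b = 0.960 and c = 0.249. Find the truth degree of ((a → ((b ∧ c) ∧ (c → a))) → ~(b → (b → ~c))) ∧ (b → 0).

b ∧ c = min(0.960, 0.249) = 0.249
c → a = min(1, 1 − 0.249 + 0.766) = min(1, 1.517) = 1.000
(b ∧ c) ∧ (c → a) = min(0.249, 1.000) = 0.249
a → ((b ∧ c) ∧ (c → a)) = min(1, 1 − 0.766 + 0.249) = min(1, 0.483) = 0.483
~c = 1 − 0.249 = 0.751
b → ~c = min(1, 1 − 0.960 + 0.751) = min(1, 0.791) = 0.791
b → (b → ~c) = min(1, 1 − 0.960 + 0.791) = min(1, 0.831) = 0.831
~(b → (b → ~c)) = 1 − 0.831 = 0.169
(a → ((b ∧ c) ∧ (c → a))) → ~(b → (b → ~c)) = min(1, 1 − 0.483 + 0.169) = min(1, 0.686) = 0.686
b → 0 = min(1, 1 − 0.960 + 0.000) = min(1, 0.040) = 0.040
((a → ((b ∧ c) ∧ (c → a))) → ~(b → (b → ~c))) ∧ (b → 0) = min(0.686, 0.040) = 0.040

0.040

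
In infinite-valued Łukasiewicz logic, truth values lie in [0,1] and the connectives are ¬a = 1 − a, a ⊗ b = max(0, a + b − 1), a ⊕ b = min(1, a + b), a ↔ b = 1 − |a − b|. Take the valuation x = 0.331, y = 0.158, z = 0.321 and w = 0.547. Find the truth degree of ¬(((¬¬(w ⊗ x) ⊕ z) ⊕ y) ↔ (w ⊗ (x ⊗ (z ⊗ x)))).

w ⊗ x = max(0, 0.547 + 0.331 − 1) = max(0, -0.122) = 0.000
¬(w ⊗ x) = 1 − 0.000 = 1.000
¬¬(w ⊗ x) = 1 − 1.000 = 0.000
¬¬(w ⊗ x) ⊕ z = min(1, 0.000 + 0.321) = min(1, 0.321) = 0.321
(¬¬(w ⊗ x) ⊕ z) ⊕ y = min(1, 0.321 + 0.158) = min(1, 0.479) = 0.479
z ⊗ x = max(0, 0.321 + 0.331 − 1) = max(0, -0.348) = 0.000
x ⊗ (z ⊗ x) = max(0, 0.331 + 0.000 − 1) = max(0, -0.669) = 0.000
w ⊗ (x ⊗ (z ⊗ x)) = max(0, 0.547 + 0.000 − 1) = max(0, -0.453) = 0.000
((¬¬(w ⊗ x) ⊕ z) ⊕ y) ↔ (w ⊗ (x ⊗ (z ⊗ x))) = 1 − |0.479 − 0.000| = 1 − 0.479 = 0.521
¬(((¬¬(w ⊗ x) ⊕ z) ⊕ y) ↔ (w ⊗ (x ⊗ (z ⊗ x)))) = 1 − 0.521 = 0.479

0.479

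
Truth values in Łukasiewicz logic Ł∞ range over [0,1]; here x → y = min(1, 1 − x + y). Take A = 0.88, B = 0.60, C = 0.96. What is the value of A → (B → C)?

B → C = min(1, 1 − 0.60 + 0.96) = min(1, 1.36) = 1.00
A → (B → C) = min(1, 1 − 0.88 + 1.00) = min(1, 1.12) = 1.00

1.00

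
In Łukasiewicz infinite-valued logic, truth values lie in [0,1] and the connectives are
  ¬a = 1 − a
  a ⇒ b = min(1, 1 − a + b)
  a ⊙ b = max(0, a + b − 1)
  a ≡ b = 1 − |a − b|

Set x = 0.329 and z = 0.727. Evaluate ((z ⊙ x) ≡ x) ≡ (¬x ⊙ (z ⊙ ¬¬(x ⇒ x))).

z ⊙ x = max(0, 0.727 + 0.329 − 1) = max(0, 0.056) = 0.056
(z ⊙ x) ≡ x = 1 − |0.056 − 0.329| = 1 − 0.273 = 0.727
¬x = 1 − 0.329 = 0.671
x ⇒ x = min(1, 1 − 0.329 + 0.329) = min(1, 1.000) = 1.000
¬(x ⇒ x) = 1 − 1.000 = 0.000
¬¬(x ⇒ x) = 1 − 0.000 = 1.000
z ⊙ ¬¬(x ⇒ x) = max(0, 0.727 + 1.000 − 1) = max(0, 0.727) = 0.727
¬x ⊙ (z ⊙ ¬¬(x ⇒ x)) = max(0, 0.671 + 0.727 − 1) = max(0, 0.398) = 0.398
((z ⊙ x) ≡ x) ≡ (¬x ⊙ (z ⊙ ¬¬(x ⇒ x))) = 1 − |0.727 − 0.398| = 1 − 0.329 = 0.671

0.671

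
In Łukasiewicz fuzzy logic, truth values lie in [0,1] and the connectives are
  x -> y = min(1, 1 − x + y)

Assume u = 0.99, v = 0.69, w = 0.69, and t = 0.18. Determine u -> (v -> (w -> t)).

0.81

w -> t = min(1, 1 − 0.69 + 0.18) = min(1, 0.49) = 0.49
v -> (w -> t) = min(1, 1 − 0.69 + 0.49) = min(1, 0.80) = 0.80
u -> (v -> (w -> t)) = min(1, 1 − 0.99 + 0.80) = min(1, 0.81) = 0.81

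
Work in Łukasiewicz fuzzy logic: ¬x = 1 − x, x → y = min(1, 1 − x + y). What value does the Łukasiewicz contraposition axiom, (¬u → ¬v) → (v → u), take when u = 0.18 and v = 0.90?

¬u = 1 − 0.18 = 0.82
¬v = 1 − 0.90 = 0.10
¬u → ¬v = min(1, 1 − 0.82 + 0.10) = min(1, 0.28) = 0.28
v → u = min(1, 1 − 0.90 + 0.18) = min(1, 0.28) = 0.28
(¬u → ¬v) → (v → u) = min(1, 1 − 0.28 + 0.28) = min(1, 1.00) = 1.00
(As expected: an axiom of Ł∞, always 1.)

1.00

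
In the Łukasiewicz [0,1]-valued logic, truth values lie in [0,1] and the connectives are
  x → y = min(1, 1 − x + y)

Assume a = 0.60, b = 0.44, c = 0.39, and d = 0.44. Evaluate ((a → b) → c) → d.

0.89

a → b = min(1, 1 − 0.60 + 0.44) = min(1, 0.84) = 0.84
(a → b) → c = min(1, 1 − 0.84 + 0.39) = min(1, 0.55) = 0.55
((a → b) → c) → d = min(1, 1 − 0.55 + 0.44) = min(1, 0.89) = 0.89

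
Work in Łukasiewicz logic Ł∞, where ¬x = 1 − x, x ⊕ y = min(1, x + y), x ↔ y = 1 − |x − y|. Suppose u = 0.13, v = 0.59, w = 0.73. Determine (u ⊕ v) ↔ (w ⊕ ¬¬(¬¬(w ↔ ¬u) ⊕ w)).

0.72

u ⊕ v = min(1, 0.13 + 0.59) = min(1, 0.72) = 0.72
¬u = 1 − 0.13 = 0.87
w ↔ ¬u = 1 − |0.73 − 0.87| = 1 − 0.14 = 0.86
¬(w ↔ ¬u) = 1 − 0.86 = 0.14
¬¬(w ↔ ¬u) = 1 − 0.14 = 0.86
¬¬(w ↔ ¬u) ⊕ w = min(1, 0.86 + 0.73) = min(1, 1.59) = 1.00
¬(¬¬(w ↔ ¬u) ⊕ w) = 1 − 1.00 = 0.00
¬¬(¬¬(w ↔ ¬u) ⊕ w) = 1 − 0.00 = 1.00
w ⊕ ¬¬(¬¬(w ↔ ¬u) ⊕ w) = min(1, 0.73 + 1.00) = min(1, 1.73) = 1.00
(u ⊕ v) ↔ (w ⊕ ¬¬(¬¬(w ↔ ¬u) ⊕ w)) = 1 − |0.72 − 1.00| = 1 − 0.28 = 0.72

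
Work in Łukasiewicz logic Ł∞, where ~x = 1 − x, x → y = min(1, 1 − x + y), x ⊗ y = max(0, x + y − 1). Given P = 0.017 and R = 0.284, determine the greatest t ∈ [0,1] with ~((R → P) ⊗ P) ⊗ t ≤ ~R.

R → P = min(1, 1 − 0.284 + 0.017) = min(1, 0.733) = 0.733
(R → P) ⊗ P = max(0, 0.733 + 0.017 − 1) = max(0, -0.250) = 0.000
~((R → P) ⊗ P) = 1 − 0.000 = 1.000
So the left factor is ~((R → P) ⊗ P) = 1.000.
~R = 1 − 0.284 = 0.716
So the right-hand bound is ~R = 0.716.
The residuum of the Łukasiewicz t-norm gives the supremum: min(1, 1 − 1.000 + 0.716).
1 − 1.000 + 0.716 = 0.716, so t = min(1, 0.716) = 0.716.
Check: 1.000 ⊗ 0.716 = max(0, 0.716) = 0.716 ≤ 0.716.

0.716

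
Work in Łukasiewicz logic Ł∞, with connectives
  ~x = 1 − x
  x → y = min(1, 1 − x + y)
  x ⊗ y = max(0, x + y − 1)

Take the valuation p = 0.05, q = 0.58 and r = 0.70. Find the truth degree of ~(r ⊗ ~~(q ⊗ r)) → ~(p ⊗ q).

q ⊗ r = max(0, 0.58 + 0.70 − 1) = max(0, 0.28) = 0.28
~(q ⊗ r) = 1 − 0.28 = 0.72
~~(q ⊗ r) = 1 − 0.72 = 0.28
r ⊗ ~~(q ⊗ r) = max(0, 0.70 + 0.28 − 1) = max(0, -0.02) = 0.00
~(r ⊗ ~~(q ⊗ r)) = 1 − 0.00 = 1.00
p ⊗ q = max(0, 0.05 + 0.58 − 1) = max(0, -0.37) = 0.00
~(p ⊗ q) = 1 − 0.00 = 1.00
~(r ⊗ ~~(q ⊗ r)) → ~(p ⊗ q) = min(1, 1 − 1.00 + 1.00) = min(1, 1.00) = 1.00

1.00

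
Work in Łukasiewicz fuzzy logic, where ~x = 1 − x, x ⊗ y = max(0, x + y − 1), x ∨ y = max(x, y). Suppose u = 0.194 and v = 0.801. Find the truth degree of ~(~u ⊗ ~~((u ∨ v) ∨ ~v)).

~u = 1 − 0.194 = 0.806
u ∨ v = max(0.194, 0.801) = 0.801
~v = 1 − 0.801 = 0.199
(u ∨ v) ∨ ~v = max(0.801, 0.199) = 0.801
~((u ∨ v) ∨ ~v) = 1 − 0.801 = 0.199
~~((u ∨ v) ∨ ~v) = 1 − 0.199 = 0.801
~u ⊗ ~~((u ∨ v) ∨ ~v) = max(0, 0.806 + 0.801 − 1) = max(0, 0.607) = 0.607
~(~u ⊗ ~~((u ∨ v) ∨ ~v)) = 1 − 0.607 = 0.393

0.393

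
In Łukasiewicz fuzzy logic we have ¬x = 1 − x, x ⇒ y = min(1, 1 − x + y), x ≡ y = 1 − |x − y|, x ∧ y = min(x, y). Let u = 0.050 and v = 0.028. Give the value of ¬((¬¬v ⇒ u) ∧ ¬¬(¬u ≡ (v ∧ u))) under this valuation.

¬v = 1 − 0.028 = 0.972
¬¬v = 1 − 0.972 = 0.028
¬¬v ⇒ u = min(1, 1 − 0.028 + 0.050) = min(1, 1.022) = 1.000
¬u = 1 − 0.050 = 0.950
v ∧ u = min(0.028, 0.050) = 0.028
¬u ≡ (v ∧ u) = 1 − |0.950 − 0.028| = 1 − 0.922 = 0.078
¬(¬u ≡ (v ∧ u)) = 1 − 0.078 = 0.922
¬¬(¬u ≡ (v ∧ u)) = 1 − 0.922 = 0.078
(¬¬v ⇒ u) ∧ ¬¬(¬u ≡ (v ∧ u)) = min(1.000, 0.078) = 0.078
¬((¬¬v ⇒ u) ∧ ¬¬(¬u ≡ (v ∧ u))) = 1 − 0.078 = 0.922

0.922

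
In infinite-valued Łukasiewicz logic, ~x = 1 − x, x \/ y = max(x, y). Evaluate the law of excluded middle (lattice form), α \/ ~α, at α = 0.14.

0.86

~α = 1 − 0.14 = 0.86
α \/ ~α = max(0.14, 0.86) = 0.86
(The value 0.86 < 1 shows this instance is not satisfied; not a Ł∞-tautology — its value is max(a, 1−a).)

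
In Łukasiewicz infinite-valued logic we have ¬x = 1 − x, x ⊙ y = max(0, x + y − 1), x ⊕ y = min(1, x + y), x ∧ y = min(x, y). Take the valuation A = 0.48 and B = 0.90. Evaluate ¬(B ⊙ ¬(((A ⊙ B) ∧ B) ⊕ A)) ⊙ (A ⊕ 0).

0.44

A ⊙ B = max(0, 0.48 + 0.90 − 1) = max(0, 0.38) = 0.38
(A ⊙ B) ∧ B = min(0.38, 0.90) = 0.38
((A ⊙ B) ∧ B) ⊕ A = min(1, 0.38 + 0.48) = min(1, 0.86) = 0.86
¬(((A ⊙ B) ∧ B) ⊕ A) = 1 − 0.86 = 0.14
B ⊙ ¬(((A ⊙ B) ∧ B) ⊕ A) = max(0, 0.90 + 0.14 − 1) = max(0, 0.04) = 0.04
¬(B ⊙ ¬(((A ⊙ B) ∧ B) ⊕ A)) = 1 − 0.04 = 0.96
A ⊕ 0 = min(1, 0.48 + 0.00) = min(1, 0.48) = 0.48
¬(B ⊙ ¬(((A ⊙ B) ∧ B) ⊕ A)) ⊙ (A ⊕ 0) = max(0, 0.96 + 0.48 − 1) = max(0, 0.44) = 0.44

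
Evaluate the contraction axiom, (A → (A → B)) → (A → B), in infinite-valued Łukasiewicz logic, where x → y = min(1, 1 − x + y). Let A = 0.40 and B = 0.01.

0.61

A → B = min(1, 1 − 0.40 + 0.01) = min(1, 0.61) = 0.61
A → (A → B) = min(1, 1 − 0.40 + 0.61) = min(1, 1.21) = 1.00
(A → (A → B)) → (A → B) = min(1, 1 − 1.00 + 0.61) = min(1, 0.61) = 0.61
(The value 0.61 < 1 shows this instance is not satisfied; fails in Ł∞ (the t-norm is not idempotent).)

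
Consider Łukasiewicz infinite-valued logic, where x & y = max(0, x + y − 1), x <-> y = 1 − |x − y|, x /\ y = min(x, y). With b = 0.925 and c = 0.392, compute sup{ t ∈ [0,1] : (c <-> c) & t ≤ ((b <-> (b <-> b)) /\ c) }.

c <-> c = 1 − |0.392 − 0.392| = 1 − 0.000 = 1.000
So the left factor is c <-> c = 1.000.
b <-> b = 1 − |0.925 − 0.925| = 1 − 0.000 = 1.000
b <-> (b <-> b) = 1 − |0.925 − 1.000| = 1 − 0.075 = 0.925
(b <-> (b <-> b)) /\ c = min(0.925, 0.392) = 0.392
So the right-hand bound is (b <-> (b <-> b)) /\ c = 0.392.
The residuum of the Łukasiewicz t-norm gives the supremum: min(1, 1 − 1.000 + 0.392).
1 − 1.000 + 0.392 = 0.392, so t = min(1, 0.392) = 0.392.
Check: 1.000 & 0.392 = max(0, 0.392) = 0.392 ≤ 0.392.

0.392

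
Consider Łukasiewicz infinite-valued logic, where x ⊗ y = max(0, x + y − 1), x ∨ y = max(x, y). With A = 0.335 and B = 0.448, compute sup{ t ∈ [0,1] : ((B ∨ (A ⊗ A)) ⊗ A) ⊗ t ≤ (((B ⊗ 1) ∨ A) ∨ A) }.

A ⊗ A = max(0, 0.335 + 0.335 − 1) = max(0, -0.330) = 0.000
B ∨ (A ⊗ A) = max(0.448, 0.000) = 0.448
(B ∨ (A ⊗ A)) ⊗ A = max(0, 0.448 + 0.335 − 1) = max(0, -0.217) = 0.000
So the left factor is (B ∨ (A ⊗ A)) ⊗ A = 0.000.
B ⊗ 1 = max(0, 0.448 + 1.000 − 1) = max(0, 0.448) = 0.448
(B ⊗ 1) ∨ A = max(0.448, 0.335) = 0.448
((B ⊗ 1) ∨ A) ∨ A = max(0.448, 0.335) = 0.448
So the right-hand bound is ((B ⊗ 1) ∨ A) ∨ A = 0.448.
The residuum of the Łukasiewicz t-norm gives the supremum: min(1, 1 − 0.000 + 0.448).
1 − 0.000 + 0.448 = 1.448, so t = min(1, 1.448) = 1.000.
Check: 0.000 ⊗ 1.000 = max(0, 0.000) = 0.000 ≤ 0.448.

1.000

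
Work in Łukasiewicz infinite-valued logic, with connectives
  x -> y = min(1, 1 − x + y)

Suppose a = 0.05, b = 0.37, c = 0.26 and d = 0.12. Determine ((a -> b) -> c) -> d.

a -> b = min(1, 1 − 0.05 + 0.37) = min(1, 1.32) = 1.00
(a -> b) -> c = min(1, 1 − 1.00 + 0.26) = min(1, 0.26) = 0.26
((a -> b) -> c) -> d = min(1, 1 − 0.26 + 0.12) = min(1, 0.86) = 0.86

0.86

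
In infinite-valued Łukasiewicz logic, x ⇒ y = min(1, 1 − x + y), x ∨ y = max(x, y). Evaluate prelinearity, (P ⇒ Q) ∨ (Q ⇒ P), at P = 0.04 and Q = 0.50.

P ⇒ Q = min(1, 1 − 0.04 + 0.50) = min(1, 1.46) = 1.00
Q ⇒ P = min(1, 1 − 0.50 + 0.04) = min(1, 0.54) = 0.54
(P ⇒ Q) ∨ (Q ⇒ P) = max(1.00, 0.54) = 1.00
(As expected: a Ł∞-tautology — holds in every MV-chain.)

1.00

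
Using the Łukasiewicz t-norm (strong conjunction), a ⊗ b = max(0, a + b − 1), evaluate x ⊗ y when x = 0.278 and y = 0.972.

x ⊗ y = max(0, 0.278 + 0.972 − 1) = max(0, 0.250) = 0.250
For comparison, the Gödel (minimum) t-norm min(a, b) would give 0.278.

0.250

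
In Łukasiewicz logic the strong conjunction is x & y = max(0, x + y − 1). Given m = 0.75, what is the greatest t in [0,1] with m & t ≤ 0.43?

The residuum of the Łukasiewicz t-norm gives the supremum: min(1, 1 − 0.75 + 0.43).
1 − 0.75 + 0.43 = 0.68, so t = min(1, 0.68) = 0.68.
Check: 0.75 & 0.68 = max(0, 0.43) = 0.43 ≤ 0.43.

0.68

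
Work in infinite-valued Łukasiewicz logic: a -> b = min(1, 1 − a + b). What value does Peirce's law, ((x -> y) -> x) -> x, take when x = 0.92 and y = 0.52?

0.92

x -> y = min(1, 1 − 0.92 + 0.52) = min(1, 0.60) = 0.60
(x -> y) -> x = min(1, 1 − 0.60 + 0.92) = min(1, 1.32) = 1.00
((x -> y) -> x) -> x = min(1, 1 − 1.00 + 0.92) = min(1, 0.92) = 0.92
(The value 0.92 < 1 shows this instance is not satisfied; not a Ł∞-tautology in general.)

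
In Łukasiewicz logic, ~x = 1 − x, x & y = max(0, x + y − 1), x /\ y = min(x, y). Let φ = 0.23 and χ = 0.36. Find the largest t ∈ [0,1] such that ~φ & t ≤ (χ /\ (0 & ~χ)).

0.23

~φ = 1 − 0.23 = 0.77
So the left factor is ~φ = 0.77.
~χ = 1 − 0.36 = 0.64
0 & ~χ = max(0, 0.00 + 0.64 − 1) = max(0, -0.36) = 0.00
χ /\ (0 & ~χ) = min(0.36, 0.00) = 0.00
So the right-hand bound is χ /\ (0 & ~χ) = 0.00.
The residuum of the Łukasiewicz t-norm gives the supremum: min(1, 1 − 0.77 + 0.00).
1 − 0.77 + 0.00 = 0.23, so t = min(1, 0.23) = 0.23.
Check: 0.77 & 0.23 = max(0, 0.00) = 0.00 ≤ 0.00.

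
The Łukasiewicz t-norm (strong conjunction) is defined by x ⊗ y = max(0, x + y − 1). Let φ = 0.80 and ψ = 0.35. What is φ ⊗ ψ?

φ ⊗ ψ = max(0, 0.80 + 0.35 − 1) = max(0, 0.15) = 0.15
For comparison, the Gödel (minimum) t-norm min(x, y) would give 0.35.

0.15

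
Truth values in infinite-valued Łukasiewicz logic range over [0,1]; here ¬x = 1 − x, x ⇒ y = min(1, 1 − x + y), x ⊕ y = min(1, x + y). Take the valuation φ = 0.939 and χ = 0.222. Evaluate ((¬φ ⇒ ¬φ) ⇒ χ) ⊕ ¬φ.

¬φ = 1 − 0.939 = 0.061
¬φ ⇒ ¬φ = min(1, 1 − 0.061 + 0.061) = min(1, 1.000) = 1.000
(¬φ ⇒ ¬φ) ⇒ χ = min(1, 1 − 1.000 + 0.222) = min(1, 0.222) = 0.222
((¬φ ⇒ ¬φ) ⇒ χ) ⊕ ¬φ = min(1, 0.222 + 0.061) = min(1, 0.283) = 0.283

0.283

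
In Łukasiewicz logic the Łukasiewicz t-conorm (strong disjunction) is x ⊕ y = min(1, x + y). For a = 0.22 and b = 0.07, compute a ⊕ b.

0.29

a ⊕ b = min(1, 0.22 + 0.07) = min(1, 0.29) = 0.29
For comparison, the Gödel t-conorm max(x, y) would give 0.22.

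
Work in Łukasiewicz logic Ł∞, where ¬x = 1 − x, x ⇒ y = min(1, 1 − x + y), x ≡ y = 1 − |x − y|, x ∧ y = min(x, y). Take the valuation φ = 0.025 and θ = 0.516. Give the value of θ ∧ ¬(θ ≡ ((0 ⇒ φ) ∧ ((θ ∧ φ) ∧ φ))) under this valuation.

0.491

0 ⇒ φ = min(1, 1 − 0.000 + 0.025) = min(1, 1.025) = 1.000
θ ∧ φ = min(0.516, 0.025) = 0.025
(θ ∧ φ) ∧ φ = min(0.025, 0.025) = 0.025
(0 ⇒ φ) ∧ ((θ ∧ φ) ∧ φ) = min(1.000, 0.025) = 0.025
θ ≡ ((0 ⇒ φ) ∧ ((θ ∧ φ) ∧ φ)) = 1 − |0.516 − 0.025| = 1 − 0.491 = 0.509
¬(θ ≡ ((0 ⇒ φ) ∧ ((θ ∧ φ) ∧ φ))) = 1 − 0.509 = 0.491
θ ∧ ¬(θ ≡ ((0 ⇒ φ) ∧ ((θ ∧ φ) ∧ φ))) = min(0.516, 0.491) = 0.491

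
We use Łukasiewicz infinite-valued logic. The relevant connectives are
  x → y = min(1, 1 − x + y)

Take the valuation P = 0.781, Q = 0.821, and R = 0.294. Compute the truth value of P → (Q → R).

Q → R = min(1, 1 − 0.821 + 0.294) = min(1, 0.473) = 0.473
P → (Q → R) = min(1, 1 − 0.781 + 0.473) = min(1, 0.692) = 0.692

0.692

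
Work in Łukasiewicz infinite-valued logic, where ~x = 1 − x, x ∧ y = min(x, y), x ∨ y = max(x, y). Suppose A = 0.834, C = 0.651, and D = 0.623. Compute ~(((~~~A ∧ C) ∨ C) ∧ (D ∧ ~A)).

0.834

~A = 1 − 0.834 = 0.166
~~A = 1 − 0.166 = 0.834
~~~A = 1 − 0.834 = 0.166
~~~A ∧ C = min(0.166, 0.651) = 0.166
(~~~A ∧ C) ∨ C = max(0.166, 0.651) = 0.651
D ∧ ~A = min(0.623, 0.166) = 0.166
((~~~A ∧ C) ∨ C) ∧ (D ∧ ~A) = min(0.651, 0.166) = 0.166
~(((~~~A ∧ C) ∨ C) ∧ (D ∧ ~A)) = 1 − 0.166 = 0.834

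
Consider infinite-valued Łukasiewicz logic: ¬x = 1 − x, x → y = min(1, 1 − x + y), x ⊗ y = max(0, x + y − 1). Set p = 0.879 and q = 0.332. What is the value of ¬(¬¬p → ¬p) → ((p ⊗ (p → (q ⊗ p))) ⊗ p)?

¬p = 1 − 0.879 = 0.121
¬¬p = 1 − 0.121 = 0.879
¬¬p → ¬p = min(1, 1 − 0.879 + 0.121) = min(1, 0.242) = 0.242
¬(¬¬p → ¬p) = 1 − 0.242 = 0.758
q ⊗ p = max(0, 0.332 + 0.879 − 1) = max(0, 0.211) = 0.211
p → (q ⊗ p) = min(1, 1 − 0.879 + 0.211) = min(1, 0.332) = 0.332
p ⊗ (p → (q ⊗ p)) = max(0, 0.879 + 0.332 − 1) = max(0, 0.211) = 0.211
(p ⊗ (p → (q ⊗ p))) ⊗ p = max(0, 0.211 + 0.879 − 1) = max(0, 0.090) = 0.090
¬(¬¬p → ¬p) → ((p ⊗ (p → (q ⊗ p))) ⊗ p) = min(1, 1 − 0.758 + 0.090) = min(1, 0.332) = 0.332

0.332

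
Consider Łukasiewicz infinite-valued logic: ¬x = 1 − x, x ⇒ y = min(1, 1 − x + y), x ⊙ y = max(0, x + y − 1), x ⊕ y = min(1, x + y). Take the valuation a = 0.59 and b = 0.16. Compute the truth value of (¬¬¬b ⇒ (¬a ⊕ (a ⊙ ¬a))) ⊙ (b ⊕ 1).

0.57

¬b = 1 − 0.16 = 0.84
¬¬b = 1 − 0.84 = 0.16
¬¬¬b = 1 − 0.16 = 0.84
¬a = 1 − 0.59 = 0.41
a ⊙ ¬a = max(0, 0.59 + 0.41 − 1) = max(0, 0.00) = 0.00
¬a ⊕ (a ⊙ ¬a) = min(1, 0.41 + 0.00) = min(1, 0.41) = 0.41
¬¬¬b ⇒ (¬a ⊕ (a ⊙ ¬a)) = min(1, 1 − 0.84 + 0.41) = min(1, 0.57) = 0.57
b ⊕ 1 = min(1, 0.16 + 1.00) = min(1, 1.16) = 1.00
(¬¬¬b ⇒ (¬a ⊕ (a ⊙ ¬a))) ⊙ (b ⊕ 1) = max(0, 0.57 + 1.00 − 1) = max(0, 0.57) = 0.57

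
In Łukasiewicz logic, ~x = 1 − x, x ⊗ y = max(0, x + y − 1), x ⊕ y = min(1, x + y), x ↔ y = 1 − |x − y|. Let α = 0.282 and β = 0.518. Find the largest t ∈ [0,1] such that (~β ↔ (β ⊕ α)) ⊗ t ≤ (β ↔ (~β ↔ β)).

0.872

~β = 1 − 0.518 = 0.482
β ⊕ α = min(1, 0.518 + 0.282) = min(1, 0.800) = 0.800
~β ↔ (β ⊕ α) = 1 − |0.482 − 0.800| = 1 − 0.318 = 0.682
So the left factor is ~β ↔ (β ⊕ α) = 0.682.
~β ↔ β = 1 − |0.482 − 0.518| = 1 − 0.036 = 0.964
β ↔ (~β ↔ β) = 1 − |0.518 − 0.964| = 1 − 0.446 = 0.554
So the right-hand bound is β ↔ (~β ↔ β) = 0.554.
The residuum of the Łukasiewicz t-norm gives the supremum: min(1, 1 − 0.682 + 0.554).
1 − 0.682 + 0.554 = 0.872, so t = min(1, 0.872) = 0.872.
Check: 0.682 ⊗ 0.872 = max(0, 0.554) = 0.554 ≤ 0.554.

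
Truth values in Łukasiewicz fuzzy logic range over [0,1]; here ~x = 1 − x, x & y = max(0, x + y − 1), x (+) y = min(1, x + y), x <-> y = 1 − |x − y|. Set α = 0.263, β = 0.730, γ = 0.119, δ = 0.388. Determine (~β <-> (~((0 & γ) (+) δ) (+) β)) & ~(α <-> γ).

~β = 1 − 0.730 = 0.270
0 & γ = max(0, 0.000 + 0.119 − 1) = max(0, -0.881) = 0.000
(0 & γ) (+) δ = min(1, 0.000 + 0.388) = min(1, 0.388) = 0.388
~((0 & γ) (+) δ) = 1 − 0.388 = 0.612
~((0 & γ) (+) δ) (+) β = min(1, 0.612 + 0.730) = min(1, 1.342) = 1.000
~β <-> (~((0 & γ) (+) δ) (+) β) = 1 − |0.270 − 1.000| = 1 − 0.730 = 0.270
α <-> γ = 1 − |0.263 − 0.119| = 1 − 0.144 = 0.856
~(α <-> γ) = 1 − 0.856 = 0.144
(~β <-> (~((0 & γ) (+) δ) (+) β)) & ~(α <-> γ) = max(0, 0.270 + 0.144 − 1) = max(0, -0.586) = 0.000

0.000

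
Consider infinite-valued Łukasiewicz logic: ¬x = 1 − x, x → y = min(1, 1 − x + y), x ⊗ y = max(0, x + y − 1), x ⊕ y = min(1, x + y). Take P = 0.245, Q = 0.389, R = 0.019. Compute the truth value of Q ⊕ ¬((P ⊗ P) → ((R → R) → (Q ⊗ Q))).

P ⊗ P = max(0, 0.245 + 0.245 − 1) = max(0, -0.510) = 0.000
R → R = min(1, 1 − 0.019 + 0.019) = min(1, 1.000) = 1.000
Q ⊗ Q = max(0, 0.389 + 0.389 − 1) = max(0, -0.222) = 0.000
(R → R) → (Q ⊗ Q) = min(1, 1 − 1.000 + 0.000) = min(1, 0.000) = 0.000
(P ⊗ P) → ((R → R) → (Q ⊗ Q)) = min(1, 1 − 0.000 + 0.000) = min(1, 1.000) = 1.000
¬((P ⊗ P) → ((R → R) → (Q ⊗ Q))) = 1 − 1.000 = 0.000
Q ⊕ ¬((P ⊗ P) → ((R → R) → (Q ⊗ Q))) = min(1, 0.389 + 0.000) = min(1, 0.389) = 0.389

0.389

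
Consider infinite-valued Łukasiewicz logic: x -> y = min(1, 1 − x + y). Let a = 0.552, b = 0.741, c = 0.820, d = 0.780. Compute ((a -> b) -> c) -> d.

0.960

a -> b = min(1, 1 − 0.552 + 0.741) = min(1, 1.189) = 1.000
(a -> b) -> c = min(1, 1 − 1.000 + 0.820) = min(1, 0.820) = 0.820
((a -> b) -> c) -> d = min(1, 1 − 0.820 + 0.780) = min(1, 0.960) = 0.960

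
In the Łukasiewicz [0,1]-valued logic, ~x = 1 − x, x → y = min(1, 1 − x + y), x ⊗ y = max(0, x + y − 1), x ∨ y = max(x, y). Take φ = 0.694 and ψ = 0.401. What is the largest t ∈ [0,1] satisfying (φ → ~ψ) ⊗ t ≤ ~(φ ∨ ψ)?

~ψ = 1 − 0.401 = 0.599
φ → ~ψ = min(1, 1 − 0.694 + 0.599) = min(1, 0.905) = 0.905
So the left factor is φ → ~ψ = 0.905.
φ ∨ ψ = max(0.694, 0.401) = 0.694
~(φ ∨ ψ) = 1 − 0.694 = 0.306
So the right-hand bound is ~(φ ∨ ψ) = 0.306.
The residuum of the Łukasiewicz t-norm gives the supremum: min(1, 1 − 0.905 + 0.306).
1 − 0.905 + 0.306 = 0.401, so t = min(1, 0.401) = 0.401.
Check: 0.905 ⊗ 0.401 = max(0, 0.306) = 0.306 ≤ 0.306.

0.401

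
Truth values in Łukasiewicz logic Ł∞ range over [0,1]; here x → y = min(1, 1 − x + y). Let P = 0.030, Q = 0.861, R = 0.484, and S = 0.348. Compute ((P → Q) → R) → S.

0.864

P → Q = min(1, 1 − 0.030 + 0.861) = min(1, 1.831) = 1.000
(P → Q) → R = min(1, 1 − 1.000 + 0.484) = min(1, 0.484) = 0.484
((P → Q) → R) → S = min(1, 1 − 0.484 + 0.348) = min(1, 0.864) = 0.864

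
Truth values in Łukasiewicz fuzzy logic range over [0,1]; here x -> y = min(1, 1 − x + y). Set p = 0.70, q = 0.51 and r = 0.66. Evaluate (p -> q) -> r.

p -> q = min(1, 1 − 0.70 + 0.51) = min(1, 0.81) = 0.81
(p -> q) -> r = min(1, 1 − 0.81 + 0.66) = min(1, 0.85) = 0.85

0.85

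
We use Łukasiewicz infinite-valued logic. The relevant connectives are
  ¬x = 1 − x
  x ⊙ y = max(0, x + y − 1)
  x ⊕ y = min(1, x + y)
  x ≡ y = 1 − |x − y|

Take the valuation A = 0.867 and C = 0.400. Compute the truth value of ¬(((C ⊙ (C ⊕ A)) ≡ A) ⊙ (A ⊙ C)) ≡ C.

C ⊕ A = min(1, 0.400 + 0.867) = min(1, 1.267) = 1.000
C ⊙ (C ⊕ A) = max(0, 0.400 + 1.000 − 1) = max(0, 0.400) = 0.400
(C ⊙ (C ⊕ A)) ≡ A = 1 − |0.400 − 0.867| = 1 − 0.467 = 0.533
A ⊙ C = max(0, 0.867 + 0.400 − 1) = max(0, 0.267) = 0.267
((C ⊙ (C ⊕ A)) ≡ A) ⊙ (A ⊙ C) = max(0, 0.533 + 0.267 − 1) = max(0, -0.200) = 0.000
¬(((C ⊙ (C ⊕ A)) ≡ A) ⊙ (A ⊙ C)) = 1 − 0.000 = 1.000
¬(((C ⊙ (C ⊕ A)) ≡ A) ⊙ (A ⊙ C)) ≡ C = 1 − |1.000 − 0.400| = 1 − 0.600 = 0.400

0.400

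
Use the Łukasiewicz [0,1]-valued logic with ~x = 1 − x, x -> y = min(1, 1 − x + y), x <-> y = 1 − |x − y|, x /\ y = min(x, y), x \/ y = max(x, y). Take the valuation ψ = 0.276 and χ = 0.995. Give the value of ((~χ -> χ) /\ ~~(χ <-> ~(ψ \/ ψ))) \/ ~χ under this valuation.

0.729

~χ = 1 − 0.995 = 0.005
~χ -> χ = min(1, 1 − 0.005 + 0.995) = min(1, 1.990) = 1.000
ψ \/ ψ = max(0.276, 0.276) = 0.276
~(ψ \/ ψ) = 1 − 0.276 = 0.724
χ <-> ~(ψ \/ ψ) = 1 − |0.995 − 0.724| = 1 − 0.271 = 0.729
~(χ <-> ~(ψ \/ ψ)) = 1 − 0.729 = 0.271
~~(χ <-> ~(ψ \/ ψ)) = 1 − 0.271 = 0.729
(~χ -> χ) /\ ~~(χ <-> ~(ψ \/ ψ)) = min(1.000, 0.729) = 0.729
((~χ -> χ) /\ ~~(χ <-> ~(ψ \/ ψ))) \/ ~χ = max(0.729, 0.005) = 0.729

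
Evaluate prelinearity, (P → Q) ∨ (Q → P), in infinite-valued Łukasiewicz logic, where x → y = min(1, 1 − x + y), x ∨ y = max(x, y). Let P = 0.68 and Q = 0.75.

P → Q = min(1, 1 − 0.68 + 0.75) = min(1, 1.07) = 1.00
Q → P = min(1, 1 − 0.75 + 0.68) = min(1, 0.93) = 0.93
(P → Q) ∨ (Q → P) = max(1.00, 0.93) = 1.00
(As expected: a Ł∞-tautology — holds in every MV-chain.)

1.00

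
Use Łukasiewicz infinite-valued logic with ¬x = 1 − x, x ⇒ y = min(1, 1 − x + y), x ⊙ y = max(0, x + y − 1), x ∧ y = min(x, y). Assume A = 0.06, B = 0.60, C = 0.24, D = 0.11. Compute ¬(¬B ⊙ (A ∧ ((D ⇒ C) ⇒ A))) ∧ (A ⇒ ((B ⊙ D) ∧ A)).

¬B = 1 − 0.60 = 0.40
D ⇒ C = min(1, 1 − 0.11 + 0.24) = min(1, 1.13) = 1.00
(D ⇒ C) ⇒ A = min(1, 1 − 1.00 + 0.06) = min(1, 0.06) = 0.06
A ∧ ((D ⇒ C) ⇒ A) = min(0.06, 0.06) = 0.06
¬B ⊙ (A ∧ ((D ⇒ C) ⇒ A)) = max(0, 0.40 + 0.06 − 1) = max(0, -0.54) = 0.00
¬(¬B ⊙ (A ∧ ((D ⇒ C) ⇒ A))) = 1 − 0.00 = 1.00
B ⊙ D = max(0, 0.60 + 0.11 − 1) = max(0, -0.29) = 0.00
(B ⊙ D) ∧ A = min(0.00, 0.06) = 0.00
A ⇒ ((B ⊙ D) ∧ A) = min(1, 1 − 0.06 + 0.00) = min(1, 0.94) = 0.94
¬(¬B ⊙ (A ∧ ((D ⇒ C) ⇒ A))) ∧ (A ⇒ ((B ⊙ D) ∧ A)) = min(1.00, 0.94) = 0.94

0.94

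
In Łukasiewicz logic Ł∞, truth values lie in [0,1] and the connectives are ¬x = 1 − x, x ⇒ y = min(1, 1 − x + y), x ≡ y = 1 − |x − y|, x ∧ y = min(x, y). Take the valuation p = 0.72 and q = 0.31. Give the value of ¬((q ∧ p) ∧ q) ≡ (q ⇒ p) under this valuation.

q ∧ p = min(0.31, 0.72) = 0.31
(q ∧ p) ∧ q = min(0.31, 0.31) = 0.31
¬((q ∧ p) ∧ q) = 1 − 0.31 = 0.69
q ⇒ p = min(1, 1 − 0.31 + 0.72) = min(1, 1.41) = 1.00
¬((q ∧ p) ∧ q) ≡ (q ⇒ p) = 1 − |0.69 − 1.00| = 1 − 0.31 = 0.69

0.69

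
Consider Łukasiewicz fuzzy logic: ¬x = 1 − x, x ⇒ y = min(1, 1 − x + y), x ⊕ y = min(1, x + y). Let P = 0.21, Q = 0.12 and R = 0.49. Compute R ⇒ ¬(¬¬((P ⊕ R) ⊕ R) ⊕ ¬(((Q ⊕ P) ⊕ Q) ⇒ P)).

P ⊕ R = min(1, 0.21 + 0.49) = min(1, 0.70) = 0.70
(P ⊕ R) ⊕ R = min(1, 0.70 + 0.49) = min(1, 1.19) = 1.00
¬((P ⊕ R) ⊕ R) = 1 − 1.00 = 0.00
¬¬((P ⊕ R) ⊕ R) = 1 − 0.00 = 1.00
Q ⊕ P = min(1, 0.12 + 0.21) = min(1, 0.33) = 0.33
(Q ⊕ P) ⊕ Q = min(1, 0.33 + 0.12) = min(1, 0.45) = 0.45
((Q ⊕ P) ⊕ Q) ⇒ P = min(1, 1 − 0.45 + 0.21) = min(1, 0.76) = 0.76
¬(((Q ⊕ P) ⊕ Q) ⇒ P) = 1 − 0.76 = 0.24
¬¬((P ⊕ R) ⊕ R) ⊕ ¬(((Q ⊕ P) ⊕ Q) ⇒ P) = min(1, 1.00 + 0.24) = min(1, 1.24) = 1.00
¬(¬¬((P ⊕ R) ⊕ R) ⊕ ¬(((Q ⊕ P) ⊕ Q) ⇒ P)) = 1 − 1.00 = 0.00
R ⇒ ¬(¬¬((P ⊕ R) ⊕ R) ⊕ ¬(((Q ⊕ P) ⊕ Q) ⇒ P)) = min(1, 1 − 0.49 + 0.00) = min(1, 0.51) = 0.51

0.51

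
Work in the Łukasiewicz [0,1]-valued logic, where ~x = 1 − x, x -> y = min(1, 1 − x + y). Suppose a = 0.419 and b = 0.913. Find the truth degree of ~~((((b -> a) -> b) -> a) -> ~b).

0.668

b -> a = min(1, 1 − 0.913 + 0.419) = min(1, 0.506) = 0.506
(b -> a) -> b = min(1, 1 − 0.506 + 0.913) = min(1, 1.407) = 1.000
((b -> a) -> b) -> a = min(1, 1 − 1.000 + 0.419) = min(1, 0.419) = 0.419
~b = 1 − 0.913 = 0.087
(((b -> a) -> b) -> a) -> ~b = min(1, 1 − 0.419 + 0.087) = min(1, 0.668) = 0.668
~((((b -> a) -> b) -> a) -> ~b) = 1 − 0.668 = 0.332
~~((((b -> a) -> b) -> a) -> ~b) = 1 − 0.332 = 0.668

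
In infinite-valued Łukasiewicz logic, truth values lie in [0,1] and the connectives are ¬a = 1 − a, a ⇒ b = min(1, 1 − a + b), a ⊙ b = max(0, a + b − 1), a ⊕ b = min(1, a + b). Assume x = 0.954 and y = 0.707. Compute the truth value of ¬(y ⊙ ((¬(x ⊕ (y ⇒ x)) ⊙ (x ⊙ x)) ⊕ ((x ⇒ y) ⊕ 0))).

0.540

y ⇒ x = min(1, 1 − 0.707 + 0.954) = min(1, 1.247) = 1.000
x ⊕ (y ⇒ x) = min(1, 0.954 + 1.000) = min(1, 1.954) = 1.000
¬(x ⊕ (y ⇒ x)) = 1 − 1.000 = 0.000
x ⊙ x = max(0, 0.954 + 0.954 − 1) = max(0, 0.908) = 0.908
¬(x ⊕ (y ⇒ x)) ⊙ (x ⊙ x) = max(0, 0.000 + 0.908 − 1) = max(0, -0.092) = 0.000
x ⇒ y = min(1, 1 − 0.954 + 0.707) = min(1, 0.753) = 0.753
(x ⇒ y) ⊕ 0 = min(1, 0.753 + 0.000) = min(1, 0.753) = 0.753
(¬(x ⊕ (y ⇒ x)) ⊙ (x ⊙ x)) ⊕ ((x ⇒ y) ⊕ 0) = min(1, 0.000 + 0.753) = min(1, 0.753) = 0.753
y ⊙ ((¬(x ⊕ (y ⇒ x)) ⊙ (x ⊙ x)) ⊕ ((x ⇒ y) ⊕ 0)) = max(0, 0.707 + 0.753 − 1) = max(0, 0.460) = 0.460
¬(y ⊙ ((¬(x ⊕ (y ⇒ x)) ⊙ (x ⊙ x)) ⊕ ((x ⇒ y) ⊕ 0))) = 1 − 0.460 = 0.540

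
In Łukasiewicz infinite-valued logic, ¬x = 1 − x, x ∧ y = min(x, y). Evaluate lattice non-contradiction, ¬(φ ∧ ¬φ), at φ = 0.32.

0.68

¬φ = 1 − 0.32 = 0.68
φ ∧ ¬φ = min(0.32, 0.68) = 0.32
¬(φ ∧ ¬φ) = 1 − 0.32 = 0.68
(The value 0.68 < 1 shows this instance is not satisfied; not a Ł∞-tautology — its value is 1 − min(a, 1−a).)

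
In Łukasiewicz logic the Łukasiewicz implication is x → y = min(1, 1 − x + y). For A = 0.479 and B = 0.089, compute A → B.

0.610

A → B = min(1, 1 − 0.479 + 0.089) = min(1, 0.610) = 0.610
For comparison, the Gödel implication (1 if x ≤ y else y) would give 0.089.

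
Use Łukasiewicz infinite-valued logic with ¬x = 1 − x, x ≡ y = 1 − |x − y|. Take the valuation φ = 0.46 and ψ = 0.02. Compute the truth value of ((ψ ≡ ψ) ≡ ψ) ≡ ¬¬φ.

ψ ≡ ψ = 1 − |0.02 − 0.02| = 1 − 0.00 = 1.00
(ψ ≡ ψ) ≡ ψ = 1 − |1.00 − 0.02| = 1 − 0.98 = 0.02
¬φ = 1 − 0.46 = 0.54
¬¬φ = 1 − 0.54 = 0.46
((ψ ≡ ψ) ≡ ψ) ≡ ¬¬φ = 1 − |0.02 − 0.46| = 1 − 0.44 = 0.56

0.56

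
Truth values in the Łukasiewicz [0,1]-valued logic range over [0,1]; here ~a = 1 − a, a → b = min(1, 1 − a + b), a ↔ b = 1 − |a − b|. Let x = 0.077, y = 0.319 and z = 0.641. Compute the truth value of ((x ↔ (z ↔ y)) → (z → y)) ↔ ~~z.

z ↔ y = 1 − |0.641 − 0.319| = 1 − 0.322 = 0.678
x ↔ (z ↔ y) = 1 − |0.077 − 0.678| = 1 − 0.601 = 0.399
z → y = min(1, 1 − 0.641 + 0.319) = min(1, 0.678) = 0.678
(x ↔ (z ↔ y)) → (z → y) = min(1, 1 − 0.399 + 0.678) = min(1, 1.279) = 1.000
~z = 1 − 0.641 = 0.359
~~z = 1 − 0.359 = 0.641
((x ↔ (z ↔ y)) → (z → y)) ↔ ~~z = 1 − |1.000 − 0.641| = 1 − 0.359 = 0.641

0.641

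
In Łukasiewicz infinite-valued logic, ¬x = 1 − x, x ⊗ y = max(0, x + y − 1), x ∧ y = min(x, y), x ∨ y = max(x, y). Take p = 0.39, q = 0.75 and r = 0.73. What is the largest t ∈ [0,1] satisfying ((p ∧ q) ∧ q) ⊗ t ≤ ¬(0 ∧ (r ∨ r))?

1.00

p ∧ q = min(0.39, 0.75) = 0.39
(p ∧ q) ∧ q = min(0.39, 0.75) = 0.39
So the left factor is (p ∧ q) ∧ q = 0.39.
r ∨ r = max(0.73, 0.73) = 0.73
0 ∧ (r ∨ r) = min(0.00, 0.73) = 0.00
¬(0 ∧ (r ∨ r)) = 1 − 0.00 = 1.00
So the right-hand bound is ¬(0 ∧ (r ∨ r)) = 1.00.
The residuum of the Łukasiewicz t-norm gives the supremum: min(1, 1 − 0.39 + 1.00).
1 − 0.39 + 1.00 = 1.61, so t = min(1, 1.61) = 1.00.
Check: 0.39 ⊗ 1.00 = max(0, 0.39) = 0.39 ≤ 1.00.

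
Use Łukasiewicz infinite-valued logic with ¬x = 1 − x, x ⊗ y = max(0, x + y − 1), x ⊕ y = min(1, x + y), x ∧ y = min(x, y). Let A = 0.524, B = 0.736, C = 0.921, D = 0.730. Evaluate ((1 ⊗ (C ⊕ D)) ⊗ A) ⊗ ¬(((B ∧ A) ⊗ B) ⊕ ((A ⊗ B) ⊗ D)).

0.264

C ⊕ D = min(1, 0.921 + 0.730) = min(1, 1.651) = 1.000
1 ⊗ (C ⊕ D) = max(0, 1.000 + 1.000 − 1) = max(0, 1.000) = 1.000
(1 ⊗ (C ⊕ D)) ⊗ A = max(0, 1.000 + 0.524 − 1) = max(0, 0.524) = 0.524
B ∧ A = min(0.736, 0.524) = 0.524
(B ∧ A) ⊗ B = max(0, 0.524 + 0.736 − 1) = max(0, 0.260) = 0.260
A ⊗ B = max(0, 0.524 + 0.736 − 1) = max(0, 0.260) = 0.260
(A ⊗ B) ⊗ D = max(0, 0.260 + 0.730 − 1) = max(0, -0.010) = 0.000
((B ∧ A) ⊗ B) ⊕ ((A ⊗ B) ⊗ D) = min(1, 0.260 + 0.000) = min(1, 0.260) = 0.260
¬(((B ∧ A) ⊗ B) ⊕ ((A ⊗ B) ⊗ D)) = 1 − 0.260 = 0.740
((1 ⊗ (C ⊕ D)) ⊗ A) ⊗ ¬(((B ∧ A) ⊗ B) ⊕ ((A ⊗ B) ⊗ D)) = max(0, 0.524 + 0.740 − 1) = max(0, 0.264) = 0.264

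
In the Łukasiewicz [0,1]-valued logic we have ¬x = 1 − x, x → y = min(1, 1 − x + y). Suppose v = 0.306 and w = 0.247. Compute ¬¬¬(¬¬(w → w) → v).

w → w = min(1, 1 − 0.247 + 0.247) = min(1, 1.000) = 1.000
¬(w → w) = 1 − 1.000 = 0.000
¬¬(w → w) = 1 − 0.000 = 1.000
¬¬(w → w) → v = min(1, 1 − 1.000 + 0.306) = min(1, 0.306) = 0.306
¬(¬¬(w → w) → v) = 1 − 0.306 = 0.694
¬¬(¬¬(w → w) → v) = 1 − 0.694 = 0.306
¬¬¬(¬¬(w → w) → v) = 1 − 0.306 = 0.694

0.694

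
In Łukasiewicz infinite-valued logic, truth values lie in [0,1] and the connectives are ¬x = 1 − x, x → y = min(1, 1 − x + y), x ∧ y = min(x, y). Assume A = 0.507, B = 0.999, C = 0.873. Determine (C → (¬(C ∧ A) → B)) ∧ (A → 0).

0.493

C ∧ A = min(0.873, 0.507) = 0.507
¬(C ∧ A) = 1 − 0.507 = 0.493
¬(C ∧ A) → B = min(1, 1 − 0.493 + 0.999) = min(1, 1.506) = 1.000
C → (¬(C ∧ A) → B) = min(1, 1 − 0.873 + 1.000) = min(1, 1.127) = 1.000
A → 0 = min(1, 1 − 0.507 + 0.000) = min(1, 0.493) = 0.493
(C → (¬(C ∧ A) → B)) ∧ (A → 0) = min(1.000, 0.493) = 0.493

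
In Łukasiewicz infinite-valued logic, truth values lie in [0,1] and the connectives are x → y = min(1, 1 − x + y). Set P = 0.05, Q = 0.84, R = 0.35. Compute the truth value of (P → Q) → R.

P → Q = min(1, 1 − 0.05 + 0.84) = min(1, 1.79) = 1.00
(P → Q) → R = min(1, 1 − 1.00 + 0.35) = min(1, 0.35) = 0.35

0.35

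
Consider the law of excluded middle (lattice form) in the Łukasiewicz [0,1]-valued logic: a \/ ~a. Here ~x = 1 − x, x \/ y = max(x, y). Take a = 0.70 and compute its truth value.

0.70

~a = 1 − 0.70 = 0.30
a \/ ~a = max(0.70, 0.30) = 0.70
(The value 0.70 < 1 shows this instance is not satisfied; not a Ł∞-tautology — its value is max(a, 1−a).)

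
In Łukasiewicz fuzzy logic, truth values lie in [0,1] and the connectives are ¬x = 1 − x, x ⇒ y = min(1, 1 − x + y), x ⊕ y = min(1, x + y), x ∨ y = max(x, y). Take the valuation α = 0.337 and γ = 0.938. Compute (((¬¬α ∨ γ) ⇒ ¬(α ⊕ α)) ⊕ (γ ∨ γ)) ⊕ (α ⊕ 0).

¬α = 1 − 0.337 = 0.663
¬¬α = 1 − 0.663 = 0.337
¬¬α ∨ γ = max(0.337, 0.938) = 0.938
α ⊕ α = min(1, 0.337 + 0.337) = min(1, 0.674) = 0.674
¬(α ⊕ α) = 1 − 0.674 = 0.326
(¬¬α ∨ γ) ⇒ ¬(α ⊕ α) = min(1, 1 − 0.938 + 0.326) = min(1, 0.388) = 0.388
γ ∨ γ = max(0.938, 0.938) = 0.938
((¬¬α ∨ γ) ⇒ ¬(α ⊕ α)) ⊕ (γ ∨ γ) = min(1, 0.388 + 0.938) = min(1, 1.326) = 1.000
α ⊕ 0 = min(1, 0.337 + 0.000) = min(1, 0.337) = 0.337
(((¬¬α ∨ γ) ⇒ ¬(α ⊕ α)) ⊕ (γ ∨ γ)) ⊕ (α ⊕ 0) = min(1, 1.000 + 0.337) = min(1, 1.337) = 1.000

1.000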